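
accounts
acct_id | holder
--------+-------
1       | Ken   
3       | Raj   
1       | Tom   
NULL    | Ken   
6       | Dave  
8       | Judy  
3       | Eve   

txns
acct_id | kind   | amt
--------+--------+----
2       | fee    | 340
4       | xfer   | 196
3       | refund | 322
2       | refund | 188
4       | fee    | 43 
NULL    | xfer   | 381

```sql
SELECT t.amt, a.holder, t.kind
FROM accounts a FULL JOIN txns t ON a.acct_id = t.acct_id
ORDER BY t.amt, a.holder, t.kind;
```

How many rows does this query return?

12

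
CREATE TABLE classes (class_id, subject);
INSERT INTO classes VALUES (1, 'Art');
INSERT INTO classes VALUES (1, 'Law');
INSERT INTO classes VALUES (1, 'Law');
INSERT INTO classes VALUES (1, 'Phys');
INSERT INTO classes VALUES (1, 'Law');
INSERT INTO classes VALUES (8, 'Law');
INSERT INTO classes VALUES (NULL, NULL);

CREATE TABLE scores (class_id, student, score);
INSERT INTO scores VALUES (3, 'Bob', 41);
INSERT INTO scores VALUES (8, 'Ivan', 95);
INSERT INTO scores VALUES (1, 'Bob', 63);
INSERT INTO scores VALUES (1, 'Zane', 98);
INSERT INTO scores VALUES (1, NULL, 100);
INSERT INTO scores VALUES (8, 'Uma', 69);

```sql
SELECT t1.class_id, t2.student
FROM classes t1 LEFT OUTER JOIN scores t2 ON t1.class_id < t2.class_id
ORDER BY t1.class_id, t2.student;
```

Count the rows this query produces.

LEFT JOIN keeps every row from `classes`; unmatched rows get NULL for `scores`'s columns.
Matching on t1.class_id < t2.class_id. A NULL in a compared column never satisfies the condition.
Matched pairs: 15; unmatched t1 rows kept: 2.
Total: 15 matched + 2 padded = 17 rows.

17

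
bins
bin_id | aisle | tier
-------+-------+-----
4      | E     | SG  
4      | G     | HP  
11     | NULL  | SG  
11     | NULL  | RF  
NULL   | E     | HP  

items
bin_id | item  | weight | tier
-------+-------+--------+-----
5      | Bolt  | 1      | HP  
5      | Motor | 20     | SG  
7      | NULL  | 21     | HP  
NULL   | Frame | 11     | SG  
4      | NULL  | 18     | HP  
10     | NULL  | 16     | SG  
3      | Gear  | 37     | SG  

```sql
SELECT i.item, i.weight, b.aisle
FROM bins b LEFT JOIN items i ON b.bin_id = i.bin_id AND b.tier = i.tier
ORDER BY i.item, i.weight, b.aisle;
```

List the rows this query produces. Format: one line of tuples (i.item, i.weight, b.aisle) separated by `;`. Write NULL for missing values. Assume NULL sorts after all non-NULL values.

(NULL, 18, G); (NULL, NULL, E); (NULL, NULL, E); (NULL, NULL, NULL); (NULL, NULL, NULL)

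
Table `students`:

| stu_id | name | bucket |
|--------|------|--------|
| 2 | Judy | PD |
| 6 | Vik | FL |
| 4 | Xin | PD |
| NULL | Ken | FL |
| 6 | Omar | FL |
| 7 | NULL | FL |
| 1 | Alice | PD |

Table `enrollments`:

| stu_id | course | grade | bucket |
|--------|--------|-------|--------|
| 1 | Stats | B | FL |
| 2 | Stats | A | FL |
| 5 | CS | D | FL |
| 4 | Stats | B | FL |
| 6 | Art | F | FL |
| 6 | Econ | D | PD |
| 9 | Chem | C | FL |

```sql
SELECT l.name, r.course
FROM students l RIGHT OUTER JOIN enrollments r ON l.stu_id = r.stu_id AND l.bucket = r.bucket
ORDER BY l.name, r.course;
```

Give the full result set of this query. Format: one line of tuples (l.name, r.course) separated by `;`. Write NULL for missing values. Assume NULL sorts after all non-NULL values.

(Omar, Art); (Vik, Art); (NULL, CS); (NULL, Chem); (NULL, Econ); (NULL, Stats); (NULL, Stats); (NULL, Stats)

RIGHT JOIN keeps every row from `enrollments`; unmatched rows get NULL for `students`'s columns.
Matching on l.stu_id = r.stu_id AND l.bucket = r.bucket. A NULL in a compared column never satisfies the condition.
Matched pairs: 2; unmatched r rows kept: 6.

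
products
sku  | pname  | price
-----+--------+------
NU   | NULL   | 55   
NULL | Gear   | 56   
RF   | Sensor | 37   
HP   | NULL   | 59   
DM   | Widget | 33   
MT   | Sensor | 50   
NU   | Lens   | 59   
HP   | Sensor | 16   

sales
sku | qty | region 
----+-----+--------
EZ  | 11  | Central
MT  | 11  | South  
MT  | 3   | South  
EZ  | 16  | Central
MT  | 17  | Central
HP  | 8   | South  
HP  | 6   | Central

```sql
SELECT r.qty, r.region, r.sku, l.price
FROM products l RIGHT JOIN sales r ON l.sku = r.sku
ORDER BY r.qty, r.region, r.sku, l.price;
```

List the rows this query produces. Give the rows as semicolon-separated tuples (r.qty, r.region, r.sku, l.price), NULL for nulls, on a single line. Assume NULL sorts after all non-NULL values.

RIGHT JOIN keeps every row from `sales`; unmatched rows get NULL for `products`'s columns.
Matching on l.sku = r.sku. A NULL in a compared column never satisfies the condition.
- sku=NU: no matching r row.
- sku=NULL: no matching r row.
- sku=RF: no matching r row.
- sku=HP: 2 matching r row(s), so 2 row(s) emitted.
- sku=DM: no matching r row.
- sku=MT: 3 matching r row(s), so 3 row(s) emitted.
- sku=NU: no matching r row.
- sku=HP: 2 matching r row(s), so 2 row(s) emitted.
- 2 r row(s) had no l match → kept, l columns NULL.
After projecting and ordering:
r.qty | r.region | r.sku | l.price
3 | South | MT | 50
6 | Central | HP | 16
6 | Central | HP | 59
8 | South | HP | 16
8 | South | HP | 59
11 | Central | EZ | NULL
11 | South | MT | 50
16 | Central | EZ | NULL
17 | Central | MT | 50

(3, South, MT, 50); (6, Central, HP, 16); (6, Central, HP, 59); (8, South, HP, 16); (8, South, HP, 59); (11, Central, EZ, NULL); (11, South, MT, 50); (16, Central, EZ, NULL); (17, Central, MT, 50)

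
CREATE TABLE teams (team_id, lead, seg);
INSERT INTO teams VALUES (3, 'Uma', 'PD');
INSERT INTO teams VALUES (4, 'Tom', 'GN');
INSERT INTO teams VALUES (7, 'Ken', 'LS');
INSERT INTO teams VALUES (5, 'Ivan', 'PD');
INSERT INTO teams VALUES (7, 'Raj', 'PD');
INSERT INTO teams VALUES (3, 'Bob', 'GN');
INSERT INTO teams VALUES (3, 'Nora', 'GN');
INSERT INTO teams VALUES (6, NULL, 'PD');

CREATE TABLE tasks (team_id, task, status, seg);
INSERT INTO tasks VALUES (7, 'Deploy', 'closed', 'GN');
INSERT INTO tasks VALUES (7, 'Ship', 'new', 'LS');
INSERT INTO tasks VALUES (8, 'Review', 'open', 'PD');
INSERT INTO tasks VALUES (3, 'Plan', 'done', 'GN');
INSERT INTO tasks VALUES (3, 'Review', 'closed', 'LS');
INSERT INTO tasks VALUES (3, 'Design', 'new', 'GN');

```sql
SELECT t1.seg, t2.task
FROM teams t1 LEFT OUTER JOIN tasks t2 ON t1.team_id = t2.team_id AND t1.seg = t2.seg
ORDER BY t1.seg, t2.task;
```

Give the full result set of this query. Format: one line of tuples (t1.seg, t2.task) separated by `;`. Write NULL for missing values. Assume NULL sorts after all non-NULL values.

(GN, Design); (GN, Design); (GN, Plan); (GN, Plan); (GN, NULL); (LS, Ship); (PD, NULL); (PD, NULL); (PD, NULL); (PD, NULL)

LEFT JOIN keeps every row from `teams`; unmatched rows get NULL for `tasks`'s columns.
Matching on t1.team_id = t2.team_id AND t1.seg = t2.seg.
- team_id=3, seg=PD: no t2 row matches, row kept with t2 columns NULL.
- team_id=4, seg=GN: no t2 row matches, row kept with t2 columns NULL.
- team_id=7, seg=LS: 1 matching t2 row(s), so 1 row(s) emitted.
- team_id=5, seg=PD: no t2 row matches, row kept with t2 columns NULL.
- team_id=7, seg=PD: no t2 row matches, row kept with t2 columns NULL.
- team_id=3, seg=GN: 2 matching t2 row(s), so 2 row(s) emitted.
- team_id=3, seg=GN: 2 matching t2 row(s), so 2 row(s) emitted.
- team_id=6, seg=PD: no t2 row matches, row kept with t2 columns NULL.
After projecting and ordering:
t1.seg | t2.task
GN | Design
GN | Design
GN | Plan
GN | Plan
GN | NULL
LS | Ship
PD | NULL
PD | NULL
PD | NULL
PD | NULL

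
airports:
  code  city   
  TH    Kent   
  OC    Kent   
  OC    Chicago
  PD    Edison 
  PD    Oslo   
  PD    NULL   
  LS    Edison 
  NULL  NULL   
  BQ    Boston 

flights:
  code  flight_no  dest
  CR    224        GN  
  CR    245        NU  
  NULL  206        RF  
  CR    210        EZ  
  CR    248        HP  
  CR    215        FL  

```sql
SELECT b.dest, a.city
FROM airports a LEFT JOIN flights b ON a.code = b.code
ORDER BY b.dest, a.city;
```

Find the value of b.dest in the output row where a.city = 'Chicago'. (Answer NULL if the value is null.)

NULL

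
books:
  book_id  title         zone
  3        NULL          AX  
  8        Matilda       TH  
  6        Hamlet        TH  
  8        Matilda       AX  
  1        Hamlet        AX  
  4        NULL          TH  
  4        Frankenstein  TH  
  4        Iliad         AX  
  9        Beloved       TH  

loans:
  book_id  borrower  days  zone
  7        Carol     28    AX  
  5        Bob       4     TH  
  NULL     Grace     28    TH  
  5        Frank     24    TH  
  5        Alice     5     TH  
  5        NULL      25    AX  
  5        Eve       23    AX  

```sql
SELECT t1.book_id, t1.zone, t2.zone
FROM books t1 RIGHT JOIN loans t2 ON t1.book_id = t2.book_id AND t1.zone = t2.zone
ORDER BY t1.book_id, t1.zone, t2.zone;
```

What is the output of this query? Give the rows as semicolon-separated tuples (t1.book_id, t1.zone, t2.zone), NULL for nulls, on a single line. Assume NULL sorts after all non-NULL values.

(NULL, NULL, AX); (NULL, NULL, AX); (NULL, NULL, AX); (NULL, NULL, TH); (NULL, NULL, TH); (NULL, NULL, TH); (NULL, NULL, TH)

RIGHT JOIN keeps every row from `loans`; unmatched rows get NULL for `books`'s columns.
Matching on t1.book_id = t2.book_id AND t1.zone = t2.zone. A NULL in a compared column never satisfies the condition.
- t1[0] book_id=3, zone=AX → no match.
- t1[1] book_id=8, zone=TH → no match.
- t1[2] book_id=6, zone=TH → no match.
- t1[3] book_id=8, zone=AX → no match.
- t1[4] book_id=1, zone=AX → no match.
- t1[5] book_id=4, zone=TH → no match.
- t1[6] book_id=4, zone=TH → no match.
- t1[7] book_id=4, zone=AX → no match.
- t1[8] book_id=9, zone=TH → no match.
- 7 row(s) from t2 found no t1 partner → padded with NULL.
After projecting and ordering:
t1.book_id | t1.zone | t2.zone
NULL | NULL | AX
NULL | NULL | AX
NULL | NULL | AX
NULL | NULL | TH
NULL | NULL | TH
NULL | NULL | TH
NULL | NULL | TH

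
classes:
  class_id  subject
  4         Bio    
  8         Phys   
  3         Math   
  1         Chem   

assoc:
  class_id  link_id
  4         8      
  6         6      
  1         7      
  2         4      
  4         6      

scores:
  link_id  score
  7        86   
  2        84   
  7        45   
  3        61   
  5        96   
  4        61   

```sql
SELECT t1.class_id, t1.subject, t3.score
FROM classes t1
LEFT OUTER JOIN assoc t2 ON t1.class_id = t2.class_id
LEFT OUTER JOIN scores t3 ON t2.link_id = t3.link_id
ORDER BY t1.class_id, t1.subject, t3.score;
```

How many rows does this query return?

6

Step 1 — t1 LEFT JOIN t2 on class_id → 5 row(s).
Then LEFT JOIN `scores t3` on link_id: each of those 5 rows is kept; rows whose t2.link_id has no match in t3 get NULL for t3's columns.
Result: 6 row(s).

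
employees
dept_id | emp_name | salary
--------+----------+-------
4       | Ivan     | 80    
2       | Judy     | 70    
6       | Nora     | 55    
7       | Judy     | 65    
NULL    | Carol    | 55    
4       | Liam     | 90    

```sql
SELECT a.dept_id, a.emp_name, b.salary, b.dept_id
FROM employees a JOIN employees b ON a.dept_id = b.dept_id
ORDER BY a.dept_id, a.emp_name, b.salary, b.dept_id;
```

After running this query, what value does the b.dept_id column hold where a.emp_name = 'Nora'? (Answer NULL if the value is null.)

INNER JOIN keeps only pairs where the ON condition holds.
Matching on a.dept_id = b.dept_id. A NULL in a compared column never satisfies the condition.
Matched pairs: 7.

6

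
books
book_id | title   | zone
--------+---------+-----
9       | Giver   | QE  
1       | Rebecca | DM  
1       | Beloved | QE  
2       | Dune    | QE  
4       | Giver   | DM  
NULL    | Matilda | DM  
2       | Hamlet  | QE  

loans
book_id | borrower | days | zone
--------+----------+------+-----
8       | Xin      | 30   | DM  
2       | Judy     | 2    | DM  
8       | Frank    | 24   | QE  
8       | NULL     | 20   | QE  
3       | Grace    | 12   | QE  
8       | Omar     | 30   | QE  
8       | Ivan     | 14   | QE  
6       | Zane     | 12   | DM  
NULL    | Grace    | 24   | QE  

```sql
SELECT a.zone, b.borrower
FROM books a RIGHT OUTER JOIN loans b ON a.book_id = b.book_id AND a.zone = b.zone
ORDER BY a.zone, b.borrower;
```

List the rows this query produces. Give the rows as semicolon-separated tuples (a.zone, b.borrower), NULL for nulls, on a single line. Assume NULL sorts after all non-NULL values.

RIGHT JOIN keeps every row from `loans`; unmatched rows get NULL for `books`'s columns.
Matching on a.book_id = b.book_id AND a.zone = b.zone. A NULL in a compared column never satisfies the condition.
Matched pairs: 0; unmatched b rows kept: 9.

(NULL, Frank); (NULL, Grace); (NULL, Grace); (NULL, Ivan); (NULL, Judy); (NULL, Omar); (NULL, Xin); (NULL, Zane); (NULL, NULL)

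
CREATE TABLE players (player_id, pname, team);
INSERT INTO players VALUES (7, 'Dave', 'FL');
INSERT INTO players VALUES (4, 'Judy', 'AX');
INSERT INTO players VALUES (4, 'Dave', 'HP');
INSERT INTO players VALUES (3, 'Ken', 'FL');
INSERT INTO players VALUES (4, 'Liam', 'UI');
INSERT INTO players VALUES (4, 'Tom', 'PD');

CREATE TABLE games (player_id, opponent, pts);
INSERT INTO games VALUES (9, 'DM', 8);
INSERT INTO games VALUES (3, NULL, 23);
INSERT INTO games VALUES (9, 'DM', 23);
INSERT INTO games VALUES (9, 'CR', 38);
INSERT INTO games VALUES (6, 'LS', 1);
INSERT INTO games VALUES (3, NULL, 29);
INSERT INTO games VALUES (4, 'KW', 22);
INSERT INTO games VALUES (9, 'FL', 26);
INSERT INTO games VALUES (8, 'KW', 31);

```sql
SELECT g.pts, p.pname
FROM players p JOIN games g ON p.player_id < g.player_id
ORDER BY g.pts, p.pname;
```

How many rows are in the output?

36

INNER JOIN keeps only pairs where the ON condition holds.
Matching on p.player_id < g.player_id.
- p (player_id=7) pairs with 5 row(s) of g.
- p (player_id=4) pairs with 6 row(s) of g.
- p (player_id=4) pairs with 6 row(s) of g.
- p (player_id=3) pairs with 7 row(s) of g.
- p (player_id=4) pairs with 6 row(s) of g.
- p (player_id=4) pairs with 6 row(s) of g.
Total: 36 rows.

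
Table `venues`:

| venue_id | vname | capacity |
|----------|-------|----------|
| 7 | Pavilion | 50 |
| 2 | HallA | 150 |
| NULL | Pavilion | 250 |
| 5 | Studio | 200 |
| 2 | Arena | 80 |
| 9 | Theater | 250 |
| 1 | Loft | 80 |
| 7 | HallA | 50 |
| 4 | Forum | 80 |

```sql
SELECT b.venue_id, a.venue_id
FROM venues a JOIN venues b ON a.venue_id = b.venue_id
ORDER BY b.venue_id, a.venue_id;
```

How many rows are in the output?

INNER JOIN keeps only pairs where the ON condition holds.
Matching on a.venue_id = b.venue_id. A NULL in a compared column never satisfies the condition.
- a row (venue_id=7): matches 2 b row(s) → 2 output row(s).
- a row (venue_id=2): matches 2 b row(s) → 2 output row(s).
- a row (venue_id=NULL): no match → dropped.
- a row (venue_id=5): matches 1 b row(s) → 1 output row(s).
- a row (venue_id=2): matches 2 b row(s) → 2 output row(s).
- a row (venue_id=9): matches 1 b row(s) → 1 output row(s).
- a row (venue_id=1): matches 1 b row(s) → 1 output row(s).
- a row (venue_id=7): matches 2 b row(s) → 2 output row(s).
- a row (venue_id=4): matches 1 b row(s) → 1 output row(s).
Total: 12 rows.

12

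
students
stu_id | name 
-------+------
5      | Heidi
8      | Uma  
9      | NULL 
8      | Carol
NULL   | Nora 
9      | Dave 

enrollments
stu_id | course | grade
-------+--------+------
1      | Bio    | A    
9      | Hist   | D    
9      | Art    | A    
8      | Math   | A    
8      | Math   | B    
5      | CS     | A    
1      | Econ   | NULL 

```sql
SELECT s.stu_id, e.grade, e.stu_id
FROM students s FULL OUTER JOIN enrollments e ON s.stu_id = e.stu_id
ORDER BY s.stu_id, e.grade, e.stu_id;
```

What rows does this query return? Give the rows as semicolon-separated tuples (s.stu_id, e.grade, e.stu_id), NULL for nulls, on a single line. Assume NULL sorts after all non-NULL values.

FULL OUTER JOIN keeps every row from both sides; unmatched rows get NULL for the other side's columns.
Matching on s.stu_id = e.stu_id. A NULL in a compared column never satisfies the condition.
- s (stu_id=5) pairs with 1 row(s) of e.
- s (stu_id=8) pairs with 2 row(s) of e.
- s (stu_id=9) pairs with 2 row(s) of e.
- s (stu_id=8) pairs with 2 row(s) of e.
- s (stu_id=NULL) has no partner → padded with NULL.
- s (stu_id=9) pairs with 2 row(s) of e.
- 2 row(s) from e found no s partner → padded with NULL.

(5, A, 5); (8, A, 8); (8, A, 8); (8, B, 8); (8, B, 8); (9, A, 9); (9, A, 9); (9, D, 9); (9, D, 9); (NULL, A, 1); (NULL, NULL, 1); (NULL, NULL, NULL)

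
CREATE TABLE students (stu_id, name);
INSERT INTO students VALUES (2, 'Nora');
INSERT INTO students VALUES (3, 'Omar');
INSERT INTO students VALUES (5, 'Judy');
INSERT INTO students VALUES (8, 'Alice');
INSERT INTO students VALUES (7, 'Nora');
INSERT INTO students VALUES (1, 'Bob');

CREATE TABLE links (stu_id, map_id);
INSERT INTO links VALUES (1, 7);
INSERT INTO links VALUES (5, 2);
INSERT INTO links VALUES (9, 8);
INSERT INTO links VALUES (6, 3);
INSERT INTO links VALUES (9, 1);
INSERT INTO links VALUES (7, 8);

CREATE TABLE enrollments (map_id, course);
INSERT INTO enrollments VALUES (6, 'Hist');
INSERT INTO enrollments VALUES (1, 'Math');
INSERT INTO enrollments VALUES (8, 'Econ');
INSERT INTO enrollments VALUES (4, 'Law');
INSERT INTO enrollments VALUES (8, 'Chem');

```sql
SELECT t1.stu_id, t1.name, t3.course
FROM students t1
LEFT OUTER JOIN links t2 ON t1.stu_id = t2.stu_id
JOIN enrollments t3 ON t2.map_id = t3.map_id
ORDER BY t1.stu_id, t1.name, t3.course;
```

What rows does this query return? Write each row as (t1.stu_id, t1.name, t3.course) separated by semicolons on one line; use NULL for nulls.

(7, Nora, Chem); (7, Nora, Econ)

Joins associate left-to-right: students LEFT JOIN links on stu_id gives 6 intermediate row(s).
Then INNER JOIN `enrollments t3` on map_id: keep only rows whose t2.map_id appears in t3.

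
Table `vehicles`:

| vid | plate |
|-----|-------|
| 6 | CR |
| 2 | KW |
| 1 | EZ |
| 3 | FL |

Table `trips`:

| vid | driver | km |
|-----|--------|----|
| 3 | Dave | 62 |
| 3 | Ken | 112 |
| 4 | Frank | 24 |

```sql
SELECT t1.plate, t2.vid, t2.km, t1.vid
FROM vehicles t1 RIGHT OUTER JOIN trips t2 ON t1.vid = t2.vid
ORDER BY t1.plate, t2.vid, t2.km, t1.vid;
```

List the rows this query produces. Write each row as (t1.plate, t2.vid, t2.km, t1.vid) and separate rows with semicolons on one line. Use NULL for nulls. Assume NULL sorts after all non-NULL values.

(FL, 3, 62, 3); (FL, 3, 112, 3); (NULL, 4, 24, NULL)

RIGHT JOIN keeps every row from `trips`; unmatched rows get NULL for `vehicles`'s columns.
Matching on t1.vid = t2.vid.
- t1 (vid=6) has no partner in t2.
- t1 (vid=2) has no partner in t2.
- t1 (vid=1) has no partner in t2.
- t1 (vid=3) pairs with 2 row(s) of t2.
- plus 1 unmatched t2 row(s), each kept with NULL t1 columns.
After projecting and ordering:
t1.plate | t2.vid | t2.km | t1.vid
FL | 3 | 62 | 3
FL | 3 | 112 | 3
NULL | 4 | 24 | NULL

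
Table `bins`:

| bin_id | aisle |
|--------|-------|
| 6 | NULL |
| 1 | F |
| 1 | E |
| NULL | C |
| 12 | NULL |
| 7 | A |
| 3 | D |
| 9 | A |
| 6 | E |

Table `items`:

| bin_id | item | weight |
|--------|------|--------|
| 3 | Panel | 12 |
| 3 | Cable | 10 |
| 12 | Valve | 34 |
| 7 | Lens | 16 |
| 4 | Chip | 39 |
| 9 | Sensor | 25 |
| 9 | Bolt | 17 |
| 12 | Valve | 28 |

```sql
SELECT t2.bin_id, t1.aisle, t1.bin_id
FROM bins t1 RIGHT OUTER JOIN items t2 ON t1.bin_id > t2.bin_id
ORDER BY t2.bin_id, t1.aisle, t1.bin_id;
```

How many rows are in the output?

21

RIGHT JOIN keeps every row from `items`; unmatched rows get NULL for `bins`'s columns.
Matching on t1.bin_id > t2.bin_id. A NULL in a compared column never satisfies the condition.
- t1 row (bin_id=6): matches 3 t2 row(s) → 3 output row(s).
- t1 row (bin_id=1): no match.
- t1 row (bin_id=1): no match.
- t1 row (bin_id=NULL): no match.
- t1 row (bin_id=12): matches 6 t2 row(s) → 6 output row(s).
- t1 row (bin_id=7): matches 3 t2 row(s) → 3 output row(s).
- t1 row (bin_id=3): no match.
- t1 row (bin_id=9): matches 4 t2 row(s) → 4 output row(s).
- t1 row (bin_id=6): matches 3 t2 row(s) → 3 output row(s).
- 2 row(s) from t2 found no t1 partner → padded with NULL.
Total: 19 matched + 2 padded = 21 rows.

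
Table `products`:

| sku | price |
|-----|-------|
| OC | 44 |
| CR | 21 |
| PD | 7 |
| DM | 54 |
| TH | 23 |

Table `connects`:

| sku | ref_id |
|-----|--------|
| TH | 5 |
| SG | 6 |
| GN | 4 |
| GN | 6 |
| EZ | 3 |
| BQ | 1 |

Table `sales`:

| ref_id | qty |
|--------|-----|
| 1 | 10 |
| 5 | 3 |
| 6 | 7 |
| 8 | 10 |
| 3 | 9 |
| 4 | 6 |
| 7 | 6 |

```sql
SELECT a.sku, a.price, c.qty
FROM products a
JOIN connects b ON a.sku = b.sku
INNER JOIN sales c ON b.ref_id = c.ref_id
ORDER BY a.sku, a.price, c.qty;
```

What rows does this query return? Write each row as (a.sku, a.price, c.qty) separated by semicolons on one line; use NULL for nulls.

(TH, 23, 3)

Step 1 — a INNER JOIN b on sku → 1 row(s).
Then INNER JOIN `sales c` on ref_id: keep only rows whose b.ref_id appears in c.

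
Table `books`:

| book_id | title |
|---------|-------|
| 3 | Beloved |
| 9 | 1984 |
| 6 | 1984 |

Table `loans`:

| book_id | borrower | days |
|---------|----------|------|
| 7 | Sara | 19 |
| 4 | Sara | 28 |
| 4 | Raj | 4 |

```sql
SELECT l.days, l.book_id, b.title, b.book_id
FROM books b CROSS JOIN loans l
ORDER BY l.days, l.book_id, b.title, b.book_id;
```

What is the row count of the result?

9

CROSS JOIN pairs every row of `books` with every row of `loans`: 3 × 3 = 9 rows.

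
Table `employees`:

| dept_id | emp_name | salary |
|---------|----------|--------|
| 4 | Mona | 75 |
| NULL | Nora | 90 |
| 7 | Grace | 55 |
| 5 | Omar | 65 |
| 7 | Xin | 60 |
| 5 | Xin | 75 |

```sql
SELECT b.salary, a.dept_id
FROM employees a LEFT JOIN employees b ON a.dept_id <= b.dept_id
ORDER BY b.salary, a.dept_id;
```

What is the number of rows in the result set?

LEFT JOIN keeps every row from `employees a`; unmatched rows get NULL for `employees b`'s columns.
Matching on a.dept_id <= b.dept_id. A NULL in a compared column never satisfies the condition.
- dept_id=4: 5 matching b row(s), so 5 row(s) emitted.
- dept_id=NULL: no b row matches, row kept with b columns NULL.
- dept_id=7: 2 matching b row(s), so 2 row(s) emitted.
- dept_id=5: 4 matching b row(s), so 4 row(s) emitted.
- dept_id=7: 2 matching b row(s), so 2 row(s) emitted.
- dept_id=5: 4 matching b row(s), so 4 row(s) emitted.
Total: 17 matched + 1 padded = 18 rows.

18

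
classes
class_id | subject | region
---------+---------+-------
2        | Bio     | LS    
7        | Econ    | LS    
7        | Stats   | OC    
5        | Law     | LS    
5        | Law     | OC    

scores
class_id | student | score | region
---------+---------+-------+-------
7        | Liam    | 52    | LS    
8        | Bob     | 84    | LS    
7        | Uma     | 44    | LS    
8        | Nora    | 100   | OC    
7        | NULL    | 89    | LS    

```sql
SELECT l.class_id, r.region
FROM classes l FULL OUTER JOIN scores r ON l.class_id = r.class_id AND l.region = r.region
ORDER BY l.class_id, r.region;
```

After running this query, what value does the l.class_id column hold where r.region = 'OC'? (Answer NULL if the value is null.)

FULL OUTER JOIN keeps every row from both sides; unmatched rows get NULL for the other side's columns.
Matching on l.class_id = r.class_id AND l.region = r.region.
Matched pairs: 3; unmatched l rows kept: 4; unmatched r rows kept: 2.

NULL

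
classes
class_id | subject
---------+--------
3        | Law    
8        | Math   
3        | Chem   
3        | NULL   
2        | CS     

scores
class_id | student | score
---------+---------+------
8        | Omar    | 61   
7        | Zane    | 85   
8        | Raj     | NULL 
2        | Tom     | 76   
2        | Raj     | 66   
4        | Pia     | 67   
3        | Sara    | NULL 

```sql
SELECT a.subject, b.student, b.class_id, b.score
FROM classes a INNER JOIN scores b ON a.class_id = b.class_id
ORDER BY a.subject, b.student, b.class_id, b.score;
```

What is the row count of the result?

7

INNER JOIN keeps only pairs where the ON condition holds.
Matching on a.class_id = b.class_id.
- a (class_id=3) pairs with 1 row(s) of b.
- a (class_id=8) pairs with 2 row(s) of b.
- a (class_id=3) pairs with 1 row(s) of b.
- a (class_id=3) pairs with 1 row(s) of b.
- a (class_id=2) pairs with 2 row(s) of b.
Total: 7 rows.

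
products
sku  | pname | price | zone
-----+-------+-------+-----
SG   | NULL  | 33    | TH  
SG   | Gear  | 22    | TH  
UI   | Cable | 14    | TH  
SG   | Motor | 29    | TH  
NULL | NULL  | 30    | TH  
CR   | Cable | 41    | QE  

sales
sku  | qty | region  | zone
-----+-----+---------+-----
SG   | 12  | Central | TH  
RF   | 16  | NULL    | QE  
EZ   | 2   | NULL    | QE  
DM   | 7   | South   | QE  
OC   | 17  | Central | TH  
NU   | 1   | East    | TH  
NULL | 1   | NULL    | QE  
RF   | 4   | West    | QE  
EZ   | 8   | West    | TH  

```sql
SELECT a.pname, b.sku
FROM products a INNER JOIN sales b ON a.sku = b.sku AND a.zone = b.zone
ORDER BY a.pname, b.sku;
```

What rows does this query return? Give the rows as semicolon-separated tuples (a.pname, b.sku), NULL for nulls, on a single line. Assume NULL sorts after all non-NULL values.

INNER JOIN keeps only pairs where the ON condition holds.
Matching on a.sku = b.sku AND a.zone = b.zone. A NULL in a compared column never satisfies the condition.
Matched pairs: 3.

(Gear, SG); (Motor, SG); (NULL, SG)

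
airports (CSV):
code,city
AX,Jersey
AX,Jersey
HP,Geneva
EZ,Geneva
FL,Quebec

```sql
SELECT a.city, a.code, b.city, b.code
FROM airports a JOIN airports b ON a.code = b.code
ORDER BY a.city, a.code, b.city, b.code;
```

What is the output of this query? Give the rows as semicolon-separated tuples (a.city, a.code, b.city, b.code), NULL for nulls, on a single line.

(Geneva, EZ, Geneva, EZ); (Geneva, HP, Geneva, HP); (Jersey, AX, Jersey, AX); (Jersey, AX, Jersey, AX); (Jersey, AX, Jersey, AX); (Jersey, AX, Jersey, AX); (Quebec, FL, Quebec, FL)

INNER JOIN keeps only pairs where the ON condition holds.
Matching on a.code = b.code.
- code=AX: 2 matching b row(s), so 2 row(s) emitted.
- code=AX: 2 matching b row(s), so 2 row(s) emitted.
- code=HP: 1 matching b row(s), so 1 row(s) emitted.
- code=EZ: 1 matching b row(s), so 1 row(s) emitted.
- code=FL: 1 matching b row(s), so 1 row(s) emitted.
After projecting and ordering:
a.city | a.code | b.city | b.code
Geneva | EZ | Geneva | EZ
Geneva | HP | Geneva | HP
Jersey | AX | Jersey | AX
Jersey | AX | Jersey | AX
Jersey | AX | Jersey | AX
Jersey | AX | Jersey | AX
Quebec | FL | Quebec | FL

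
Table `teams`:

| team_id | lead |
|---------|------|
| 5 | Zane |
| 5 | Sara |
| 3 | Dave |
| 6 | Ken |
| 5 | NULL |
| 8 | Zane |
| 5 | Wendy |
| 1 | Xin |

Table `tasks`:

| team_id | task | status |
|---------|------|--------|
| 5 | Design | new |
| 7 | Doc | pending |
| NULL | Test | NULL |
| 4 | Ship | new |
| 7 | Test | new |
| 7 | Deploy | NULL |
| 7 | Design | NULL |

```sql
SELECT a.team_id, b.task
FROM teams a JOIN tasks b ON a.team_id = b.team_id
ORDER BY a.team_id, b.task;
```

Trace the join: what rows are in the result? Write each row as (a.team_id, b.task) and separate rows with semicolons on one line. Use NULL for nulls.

INNER JOIN keeps only pairs where the ON condition holds.
Matching on a.team_id = b.team_id. A NULL in a compared column never satisfies the condition.
- a (team_id=5) pairs with 1 row(s) of b.
- a (team_id=5) pairs with 1 row(s) of b.
- a (team_id=3) has no partner → excluded.
- a (team_id=6) has no partner → excluded.
- a (team_id=5) pairs with 1 row(s) of b.
- a (team_id=8) has no partner → excluded.
- a (team_id=5) pairs with 1 row(s) of b.
- a (team_id=1) has no partner → excluded.
After projecting and ordering:
a.team_id | b.task
5 | Design
5 | Design
5 | Design
5 | Design

(5, Design); (5, Design); (5, Design); (5, Design)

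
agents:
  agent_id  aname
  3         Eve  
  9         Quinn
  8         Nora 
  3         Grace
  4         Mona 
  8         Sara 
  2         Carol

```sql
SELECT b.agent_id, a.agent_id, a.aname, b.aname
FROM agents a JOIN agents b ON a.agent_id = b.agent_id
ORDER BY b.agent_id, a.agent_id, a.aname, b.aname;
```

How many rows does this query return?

11

INNER JOIN keeps only pairs where the ON condition holds.
Matching on a.agent_id = b.agent_id.
- a (agent_id=3) pairs with 2 row(s) of b.
- a (agent_id=9) pairs with 1 row(s) of b.
- a (agent_id=8) pairs with 2 row(s) of b.
- a (agent_id=3) pairs with 2 row(s) of b.
- a (agent_id=4) pairs with 1 row(s) of b.
- a (agent_id=8) pairs with 2 row(s) of b.
- a (agent_id=2) pairs with 1 row(s) of b.
Total: 11 rows.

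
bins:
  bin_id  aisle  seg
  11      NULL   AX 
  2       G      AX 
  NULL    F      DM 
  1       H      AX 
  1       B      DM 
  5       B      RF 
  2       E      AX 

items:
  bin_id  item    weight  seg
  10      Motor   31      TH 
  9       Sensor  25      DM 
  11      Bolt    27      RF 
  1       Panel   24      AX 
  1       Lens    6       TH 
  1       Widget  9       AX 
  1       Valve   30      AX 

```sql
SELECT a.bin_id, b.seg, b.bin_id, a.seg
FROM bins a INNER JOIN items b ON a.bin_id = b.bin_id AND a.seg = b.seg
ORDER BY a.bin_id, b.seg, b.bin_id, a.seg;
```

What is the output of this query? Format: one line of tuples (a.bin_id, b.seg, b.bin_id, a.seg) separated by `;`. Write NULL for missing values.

INNER JOIN keeps only pairs where the ON condition holds.
Matching on a.bin_id = b.bin_id AND a.seg = b.seg. A NULL in a compared column never satisfies the condition.
Matched pairs: 3.

(1, AX, 1, AX); (1, AX, 1, AX); (1, AX, 1, AX)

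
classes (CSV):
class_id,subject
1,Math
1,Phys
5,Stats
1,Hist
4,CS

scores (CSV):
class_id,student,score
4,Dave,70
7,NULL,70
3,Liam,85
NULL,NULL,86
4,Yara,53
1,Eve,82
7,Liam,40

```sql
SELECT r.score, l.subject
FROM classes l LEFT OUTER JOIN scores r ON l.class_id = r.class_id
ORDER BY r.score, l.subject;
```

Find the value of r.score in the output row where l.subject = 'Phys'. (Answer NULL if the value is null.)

LEFT JOIN keeps every row from `classes`; unmatched rows get NULL for `scores`'s columns.
Matching on l.class_id = r.class_id. A NULL in a compared column never satisfies the condition.
- l row (class_id=1): matches 1 r row(s) → 1 output row(s).
- l row (class_id=1): matches 1 r row(s) → 1 output row(s).
- l row (class_id=5): no match → kept, r columns NULL.
- l row (class_id=1): matches 1 r row(s) → 1 output row(s).
- l row (class_id=4): matches 2 r row(s) → 2 output row(s).

82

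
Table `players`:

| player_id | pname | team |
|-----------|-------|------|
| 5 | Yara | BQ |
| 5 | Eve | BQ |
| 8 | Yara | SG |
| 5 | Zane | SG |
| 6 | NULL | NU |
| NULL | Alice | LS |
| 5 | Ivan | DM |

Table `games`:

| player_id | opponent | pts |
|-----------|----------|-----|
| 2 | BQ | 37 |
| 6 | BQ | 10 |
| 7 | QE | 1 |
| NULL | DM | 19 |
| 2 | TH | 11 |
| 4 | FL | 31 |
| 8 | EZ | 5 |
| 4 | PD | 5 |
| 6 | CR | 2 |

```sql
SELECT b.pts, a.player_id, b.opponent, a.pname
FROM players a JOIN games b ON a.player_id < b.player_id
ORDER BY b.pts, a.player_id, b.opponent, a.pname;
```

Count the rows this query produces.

INNER JOIN keeps only pairs where the ON condition holds.
Matching on a.player_id < b.player_id. A NULL in a compared column never satisfies the condition.
Matched pairs: 18.
Total: 18 rows.

18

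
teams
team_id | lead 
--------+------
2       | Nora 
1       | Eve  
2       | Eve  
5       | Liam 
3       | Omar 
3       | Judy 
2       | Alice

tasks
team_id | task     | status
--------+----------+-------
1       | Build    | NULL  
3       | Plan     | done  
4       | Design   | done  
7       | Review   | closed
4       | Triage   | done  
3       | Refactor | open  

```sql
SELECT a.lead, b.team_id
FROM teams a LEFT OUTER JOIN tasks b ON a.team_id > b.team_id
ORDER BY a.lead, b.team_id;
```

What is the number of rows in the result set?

LEFT JOIN keeps every row from `teams`; unmatched rows get NULL for `tasks`'s columns.
Matching on a.team_id > b.team_id.
Matched pairs: 10; unmatched a rows kept: 1.
Total: 10 matched + 1 padded = 11 rows.

11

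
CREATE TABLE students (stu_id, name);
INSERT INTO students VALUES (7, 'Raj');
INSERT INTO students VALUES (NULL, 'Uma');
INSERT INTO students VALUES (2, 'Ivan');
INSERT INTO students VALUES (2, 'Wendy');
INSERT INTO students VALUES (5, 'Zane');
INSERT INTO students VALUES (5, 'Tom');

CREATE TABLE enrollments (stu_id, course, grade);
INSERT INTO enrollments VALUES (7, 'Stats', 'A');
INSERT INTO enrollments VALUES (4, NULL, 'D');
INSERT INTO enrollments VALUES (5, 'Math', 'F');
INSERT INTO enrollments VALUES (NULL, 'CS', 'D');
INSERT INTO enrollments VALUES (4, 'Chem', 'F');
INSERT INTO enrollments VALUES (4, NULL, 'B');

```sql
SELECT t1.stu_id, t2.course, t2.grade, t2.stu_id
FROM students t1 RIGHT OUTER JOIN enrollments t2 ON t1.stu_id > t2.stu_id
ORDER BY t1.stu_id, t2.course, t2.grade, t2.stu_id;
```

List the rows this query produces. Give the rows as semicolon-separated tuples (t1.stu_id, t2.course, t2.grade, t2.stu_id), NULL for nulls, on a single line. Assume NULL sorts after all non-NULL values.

RIGHT JOIN keeps every row from `enrollments`; unmatched rows get NULL for `students`'s columns.
Matching on t1.stu_id > t2.stu_id. A NULL in a compared column never satisfies the condition.
- stu_id=7: 4 matching t2 row(s), so 4 row(s) emitted.
- stu_id=NULL: no matching t2 row.
- stu_id=2: no matching t2 row.
- stu_id=2: no matching t2 row.
- stu_id=5: 3 matching t2 row(s), so 3 row(s) emitted.
- stu_id=5: 3 matching t2 row(s), so 3 row(s) emitted.
- 2 row(s) from t2 found no t1 partner → padded with NULL.

(5, Chem, F, 4); (5, Chem, F, 4); (5, NULL, B, 4); (5, NULL, B, 4); (5, NULL, D, 4); (5, NULL, D, 4); (7, Chem, F, 4); (7, Math, F, 5); (7, NULL, B, 4); (7, NULL, D, 4); (NULL, CS, D, NULL); (NULL, Stats, A, 7)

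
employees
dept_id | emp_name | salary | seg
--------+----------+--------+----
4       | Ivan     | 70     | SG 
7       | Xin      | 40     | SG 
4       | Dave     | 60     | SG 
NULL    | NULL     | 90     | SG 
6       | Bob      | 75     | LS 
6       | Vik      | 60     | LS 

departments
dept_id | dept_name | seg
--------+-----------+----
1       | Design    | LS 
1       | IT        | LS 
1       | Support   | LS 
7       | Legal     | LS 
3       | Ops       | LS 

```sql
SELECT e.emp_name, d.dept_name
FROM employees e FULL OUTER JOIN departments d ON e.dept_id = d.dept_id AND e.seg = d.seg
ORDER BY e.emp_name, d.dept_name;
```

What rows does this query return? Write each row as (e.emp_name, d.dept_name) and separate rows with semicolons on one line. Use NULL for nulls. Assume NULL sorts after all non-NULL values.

(Bob, NULL); (Dave, NULL); (Ivan, NULL); (Vik, NULL); (Xin, NULL); (NULL, Design); (NULL, IT); (NULL, Legal); (NULL, Ops); (NULL, Support); (NULL, NULL)

FULL OUTER JOIN keeps every row from both sides; unmatched rows get NULL for the other side's columns.
Matching on e.dept_id = d.dept_id AND e.seg = d.seg. A NULL in a compared column never satisfies the condition.
Matched pairs: 0; unmatched e rows kept: 6; unmatched d rows kept: 5.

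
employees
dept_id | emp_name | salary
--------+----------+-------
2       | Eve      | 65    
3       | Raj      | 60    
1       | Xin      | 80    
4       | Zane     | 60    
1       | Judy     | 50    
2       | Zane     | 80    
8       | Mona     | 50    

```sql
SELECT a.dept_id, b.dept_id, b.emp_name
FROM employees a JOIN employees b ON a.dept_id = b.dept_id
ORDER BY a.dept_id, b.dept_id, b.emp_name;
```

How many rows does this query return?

11

INNER JOIN keeps only pairs where the ON condition holds.
Matching on a.dept_id = b.dept_id.
Matched pairs: 11.
Total: 11 rows.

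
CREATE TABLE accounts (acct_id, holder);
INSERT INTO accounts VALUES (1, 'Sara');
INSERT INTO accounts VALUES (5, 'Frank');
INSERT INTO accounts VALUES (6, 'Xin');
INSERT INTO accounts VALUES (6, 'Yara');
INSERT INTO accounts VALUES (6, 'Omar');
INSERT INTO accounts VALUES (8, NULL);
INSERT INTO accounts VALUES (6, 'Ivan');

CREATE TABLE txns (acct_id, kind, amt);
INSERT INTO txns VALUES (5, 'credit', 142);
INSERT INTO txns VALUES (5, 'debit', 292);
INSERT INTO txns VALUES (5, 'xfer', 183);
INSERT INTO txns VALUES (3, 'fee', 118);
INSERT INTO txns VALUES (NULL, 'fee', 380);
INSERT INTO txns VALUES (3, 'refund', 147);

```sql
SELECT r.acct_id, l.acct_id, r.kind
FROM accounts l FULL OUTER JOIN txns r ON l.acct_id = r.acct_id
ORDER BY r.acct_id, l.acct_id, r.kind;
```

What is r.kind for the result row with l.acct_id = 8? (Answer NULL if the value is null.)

NULL

FULL OUTER JOIN keeps every row from both sides; unmatched rows get NULL for the other side's columns.
Matching on l.acct_id = r.acct_id. A NULL in a compared column never satisfies the condition.
- l row (acct_id=1): no match → kept, r columns NULL.
- l row (acct_id=5): matches 3 r row(s) → 3 output row(s).
- l row (acct_id=6): no match → kept, r columns NULL.
- l row (acct_id=6): no match → kept, r columns NULL.
- l row (acct_id=6): no match → kept, r columns NULL.
- l row (acct_id=8): no match → kept, r columns NULL.
- l row (acct_id=6): no match → kept, r columns NULL.
- 3 row(s) from r found no l partner → padded with NULL.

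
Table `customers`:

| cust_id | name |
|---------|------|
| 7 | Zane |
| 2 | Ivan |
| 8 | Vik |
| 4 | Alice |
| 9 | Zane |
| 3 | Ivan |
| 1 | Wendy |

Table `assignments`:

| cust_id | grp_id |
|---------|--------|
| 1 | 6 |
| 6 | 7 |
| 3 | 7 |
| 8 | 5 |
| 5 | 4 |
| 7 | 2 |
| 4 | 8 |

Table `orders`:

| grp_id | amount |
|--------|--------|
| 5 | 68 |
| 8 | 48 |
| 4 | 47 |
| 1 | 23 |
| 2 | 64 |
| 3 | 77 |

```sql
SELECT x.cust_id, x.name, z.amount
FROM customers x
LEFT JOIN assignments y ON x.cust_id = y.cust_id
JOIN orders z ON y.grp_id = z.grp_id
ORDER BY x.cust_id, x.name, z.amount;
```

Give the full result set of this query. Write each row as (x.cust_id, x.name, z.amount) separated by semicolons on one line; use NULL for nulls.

Evaluate left to right. First `customers x LEFT JOIN assignments y` on cust_id: 7 row(s).
Then INNER JOIN `orders z` on grp_id: keep only rows whose y.grp_id appears in z.

(4, Alice, 48); (7, Zane, 64); (8, Vik, 68)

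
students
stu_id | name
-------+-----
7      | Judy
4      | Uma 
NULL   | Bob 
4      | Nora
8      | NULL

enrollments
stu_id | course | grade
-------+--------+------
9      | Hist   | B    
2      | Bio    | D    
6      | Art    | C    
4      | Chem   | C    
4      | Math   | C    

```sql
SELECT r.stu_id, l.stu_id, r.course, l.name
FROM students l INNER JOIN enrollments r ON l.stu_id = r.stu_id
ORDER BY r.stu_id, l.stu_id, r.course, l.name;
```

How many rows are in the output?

4

INNER JOIN keeps only pairs where the ON condition holds.
Matching on l.stu_id = r.stu_id. A NULL in a compared column never satisfies the condition.
Matched pairs: 4.
Total: 4 rows.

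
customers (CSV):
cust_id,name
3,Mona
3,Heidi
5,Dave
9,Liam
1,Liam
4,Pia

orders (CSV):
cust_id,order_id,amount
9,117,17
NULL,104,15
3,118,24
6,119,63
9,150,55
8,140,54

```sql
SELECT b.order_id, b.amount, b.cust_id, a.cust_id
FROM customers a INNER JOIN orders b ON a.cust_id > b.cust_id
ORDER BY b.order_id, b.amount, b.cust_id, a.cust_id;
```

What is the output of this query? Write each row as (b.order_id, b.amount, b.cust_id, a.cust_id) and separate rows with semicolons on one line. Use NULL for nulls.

(118, 24, 3, 4); (118, 24, 3, 5); (118, 24, 3, 9); (119, 63, 6, 9); (140, 54, 8, 9)

INNER JOIN keeps only pairs where the ON condition holds.
Matching on a.cust_id > b.cust_id. A NULL in a compared column never satisfies the condition.
Matched pairs: 5.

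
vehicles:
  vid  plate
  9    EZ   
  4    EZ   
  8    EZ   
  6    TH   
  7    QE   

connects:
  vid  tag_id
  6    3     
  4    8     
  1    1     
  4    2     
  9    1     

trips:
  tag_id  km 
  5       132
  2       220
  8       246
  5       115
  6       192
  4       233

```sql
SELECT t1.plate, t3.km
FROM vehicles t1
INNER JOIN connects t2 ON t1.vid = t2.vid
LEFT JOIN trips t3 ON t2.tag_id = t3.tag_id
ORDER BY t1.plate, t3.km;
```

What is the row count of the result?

4

Evaluate left to right. First `vehicles t1 INNER JOIN connects t2` on vid: 4 row(s).
Then LEFT JOIN `trips t3` on tag_id: each of those 4 rows is kept; rows whose t2.tag_id has no match in t3 get NULL for t3's columns.
Result: 4 row(s).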